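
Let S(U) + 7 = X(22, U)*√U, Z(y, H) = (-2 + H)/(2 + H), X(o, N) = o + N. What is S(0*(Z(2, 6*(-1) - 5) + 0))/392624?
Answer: -7/392624 ≈ -1.7829e-5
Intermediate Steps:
X(o, N) = N + o
Z(y, H) = (-2 + H)/(2 + H)
S(U) = -7 + √U*(22 + U) (S(U) = -7 + (U + 22)*√U = -7 + (22 + U)*√U = -7 + √U*(22 + U))
S(0*(Z(2, 6*(-1) - 5) + 0))/392624 = (-7 + √(0*((-2 + (6*(-1) - 5))/(2 + (6*(-1) - 5)) + 0))*(22 + 0*((-2 + (6*(-1) - 5))/(2 + (6*(-1) - 5)) + 0)))/392624 = (-7 + √(0*((-2 + (-6 - 5))/(2 + (-6 - 5)) + 0))*(22 + 0*((-2 + (-6 - 5))/(2 + (-6 - 5)) + 0)))*(1/392624) = (-7 + √(0*((-2 - 11)/(2 - 11) + 0))*(22 + 0*((-2 - 11)/(2 - 11) + 0)))*(1/392624) = (-7 + √(0*(-13/(-9) + 0))*(22 + 0*(-13/(-9) + 0)))*(1/392624) = (-7 + √(0*(-⅑*(-13) + 0))*(22 + 0*(-⅑*(-13) + 0)))*(1/392624) = (-7 + √(0*(13/9 + 0))*(22 + 0*(13/9 + 0)))*(1/392624) = (-7 + √(0*(13/9))*(22 + 0*(13/9)))*(1/392624) = (-7 + √0*(22 + 0))*(1/392624) = (-7 + 0*22)*(1/392624) = (-7 + 0)*(1/392624) = -7*1/392624 = -7/392624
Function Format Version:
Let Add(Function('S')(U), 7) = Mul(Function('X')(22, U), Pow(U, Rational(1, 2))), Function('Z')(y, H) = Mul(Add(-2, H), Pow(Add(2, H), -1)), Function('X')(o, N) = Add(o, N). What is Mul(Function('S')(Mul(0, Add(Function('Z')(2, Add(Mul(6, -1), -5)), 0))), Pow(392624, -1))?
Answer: Rational(-7, 392624) ≈ -1.7829e-5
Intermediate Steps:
Function('X')(o, N) = Add(N, o)
Function('Z')(y, H) = Mul(Pow(Add(2, H), -1), Add(-2, H))
Function('S')(U) = Add(-7, Mul(Pow(U, Rational(1, 2)), Add(22, U))) (Function('S')(U) = Add(-7, Mul(Add(U, 22), Pow(U, Rational(1, 2)))) = Add(-7, Mul(Add(22, U), Pow(U, Rational(1, 2)))) = Add(-7, Mul(Pow(U, Rational(1, 2)), Add(22, U))))
Mul(Function('S')(Mul(0, Add(Function('Z')(2, Add(Mul(6, -1), -5)), 0))), Pow(392624, -1)) = Mul(Add(-7, Mul(Pow(Mul(0, Add(Mul(Pow(Add(2, Add(Mul(6, -1), -5)), -1), Add(-2, Add(Mul(6, -1), -5))), 0)), Rational(1, 2)), Add(22, Mul(0, Add(Mul(Pow(Add(2, Add(Mul(6, -1), -5)), -1), Add(-2, Add(Mul(6, -1), -5))), 0))))), Pow(392624, -1)) = Mul(Add(-7, Mul(Pow(Mul(0, Add(Mul(Pow(Add(2, Add(-6, -5)), -1), Add(-2, Add(-6, -5))), 0)), Rational(1, 2)), Add(22, Mul(0, Add(Mul(Pow(Add(2, Add(-6, -5)), -1), Add(-2, Add(-6, -5))), 0))))), Rational(1, 392624)) = Mul(Add(-7, Mul(Pow(Mul(0, Add(Mul(Pow(Add(2, -11), -1), Add(-2, -11)), 0)), Rational(1, 2)), Add(22, Mul(0, Add(Mul(Pow(Add(2, -11), -1), Add(-2, -11)), 0))))), Rational(1, 392624)) = Mul(Add(-7, Mul(Pow(Mul(0, Add(Mul(Pow(-9, -1), -13), 0)), Rational(1, 2)), Add(22, Mul(0, Add(Mul(Pow(-9, -1), -13), 0))))), Rational(1, 392624)) = Mul(Add(-7, Mul(Pow(Mul(0, Add(Mul(Rational(-1, 9), -13), 0)), Rational(1, 2)), Add(22, Mul(0, Add(Mul(Rational(-1, 9), -13), 0))))), Rational(1, 392624)) = Mul(Add(-7, Mul(Pow(Mul(0, Add(Rational(13, 9), 0)), Rational(1, 2)), Add(22, Mul(0, Add(Rational(13, 9), 0))))), Rational(1, 392624)) = Mul(Add(-7, Mul(Pow(Mul(0, Rational(13, 9)), Rational(1, 2)), Add(22, Mul(0, Rational(13, 9))))), Rational(1, 392624)) = Mul(Add(-7, Mul(Pow(0, Rational(1, 2)), Add(22, 0))), Rational(1, 392624)) = Mul(Add(-7, Mul(0, 22)), Rational(1, 392624)) = Mul(Add(-7, 0), Rational(1, 392624)) = Mul(-7, Rational(1, 392624)) = Rational(-7, 392624)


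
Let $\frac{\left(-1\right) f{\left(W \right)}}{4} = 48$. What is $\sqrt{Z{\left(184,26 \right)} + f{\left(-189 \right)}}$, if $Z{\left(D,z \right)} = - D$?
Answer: $2 i \sqrt{94} \approx 19.391 i$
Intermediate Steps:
$f{\left(W \right)} = -192$ ($f{\left(W \right)} = \left(-4\right) 48 = -192$)
$\sqrt{Z{\left(184,26 \right)} + f{\left(-189 \right)}} = \sqrt{\left(-1\right) 184 - 192} = \sqrt{-184 - 192} = \sqrt{-376} = 2 i \sqrt{94}$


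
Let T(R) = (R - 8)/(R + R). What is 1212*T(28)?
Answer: 3030/7 ≈ 432.86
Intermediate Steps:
T(R) = (-8 + R)/(2*R) (T(R) = (-8 + R)/((2*R)) = (-8 + R)*(1/(2*R)) = (-8 + R)/(2*R))
1212*T(28) = 1212*((½)*(-8 + 28)/28) = 1212*((½)*(1/28)*20) = 1212*(5/14) = 3030/7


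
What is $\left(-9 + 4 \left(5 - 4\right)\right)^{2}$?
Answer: $25$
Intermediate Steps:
$\left(-9 + 4 \left(5 - 4\right)\right)^{2} = \left(-9 + 4 \cdot 1\right)^{2} = \left(-9 + 4\right)^{2} = \left(-5\right)^{2} = 25$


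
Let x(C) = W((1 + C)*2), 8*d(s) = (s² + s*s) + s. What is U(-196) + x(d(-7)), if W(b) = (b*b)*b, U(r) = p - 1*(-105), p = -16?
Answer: 975995/64 ≈ 15250.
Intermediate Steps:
d(s) = s²/4 + s/8 (d(s) = ((s² + s*s) + s)/8 = ((s² + s²) + s)/8 = (2*s² + s)/8 = (s + 2*s²)/8 = s²/4 + s/8)
U(r) = 89 (U(r) = -16 - 1*(-105) = -16 + 105 = 89)
W(b) = b³ (W(b) = b²*b = b³)
x(C) = (2 + 2*C)³ (x(C) = ((1 + C)*2)³ = (2 + 2*C)³)
U(-196) + x(d(-7)) = 89 + 8*(1 + (⅛)*(-7)*(1 + 2*(-7)))³ = 89 + 8*(1 + (⅛)*(-7)*(1 - 14))³ = 89 + 8*(1 + (⅛)*(-7)*(-13))³ = 89 + 8*(1 + 91/8)³ = 89 + 8*(99/8)³ = 89 + 8*(970299/512) = 89 + 970299/64 = 975995/64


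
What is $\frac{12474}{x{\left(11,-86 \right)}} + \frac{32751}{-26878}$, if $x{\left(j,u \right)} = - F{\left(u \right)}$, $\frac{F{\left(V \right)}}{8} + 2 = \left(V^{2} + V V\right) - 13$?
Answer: $- \frac{150248871}{113478916} \approx -1.324$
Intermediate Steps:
$F{\left(V \right)} = -120 + 16 V^{2}$ ($F{\left(V \right)} = -16 + 8 \left(\left(V^{2} + V V\right) - 13\right) = -16 + 8 \left(\left(V^{2} + V^{2}\right) - 13\right) = -16 + 8 \left(2 V^{2} - 13\right) = -16 + 8 \left(-13 + 2 V^{2}\right) = -16 + \left(-104 + 16 V^{2}\right) = -120 + 16 V^{2}$)
$x{\left(j,u \right)} = 120 - 16 u^{2}$ ($x{\left(j,u \right)} = - (-120 + 16 u^{2}) = 120 - 16 u^{2}$)
$\frac{12474}{x{\left(11,-86 \right)}} + \frac{32751}{-26878} = \frac{12474}{120 - 16 \left(-86\right)^{2}} + \frac{32751}{-26878} = \frac{12474}{120 - 118336} + 32751 \left(- \frac{1}{26878}\right) = \frac{12474}{120 - 118336} - \frac{32751}{26878} = \frac{12474}{-118216} - \frac{32751}{26878} = 12474 \left(- \frac{1}{118216}\right) - \frac{32751}{26878} = - \frac{891}{8444} - \frac{32751}{26878} = - \frac{150248871}{113478916}$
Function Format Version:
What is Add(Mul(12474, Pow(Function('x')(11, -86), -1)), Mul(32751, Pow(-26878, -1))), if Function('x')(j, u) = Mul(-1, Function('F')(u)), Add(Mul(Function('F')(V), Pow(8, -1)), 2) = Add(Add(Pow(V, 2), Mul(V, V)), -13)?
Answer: Rational(-150248871, 113478916) ≈ -1.3240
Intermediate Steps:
Function('F')(V) = Add(-120, Mul(16, Pow(V, 2))) (Function('F')(V) = Add(-16, Mul(8, Add(Add(Pow(V, 2), Mul(V, V)), -13))) = Add(-16, Mul(8, Add(Add(Pow(V, 2), Pow(V, 2)), -13))) = Add(-16, Mul(8, Add(Mul(2, Pow(V, 2)), -13))) = Add(-16, Mul(8, Add(-13, Mul(2, Pow(V, 2))))) = Add(-16, Add(-104, Mul(16, Pow(V, 2)))) = Add(-120, Mul(16, Pow(V, 2))))
Function('x')(j, u) = Add(120, Mul(-16, Pow(u, 2))) (Function('x')(j, u) = Mul(-1, Add(-120, Mul(16, Pow(u, 2)))) = Add(120, Mul(-16, Pow(u, 2))))
Add(Mul(12474, Pow(Function('x')(11, -86), -1)), Mul(32751, Pow(-26878, -1))) = Add(Mul(12474, Pow(Add(120, Mul(-16, Pow(-86, 2))), -1)), Mul(32751, Pow(-26878, -1))) = Add(Mul(12474, Pow(Add(120, Mul(-16, 7396)), -1)), Mul(32751, Rational(-1, 26878))) = Add(Mul(12474, Pow(Add(120, -118336), -1)), Rational(-32751, 26878)) = Add(Mul(12474, Pow(-118216, -1)), Rational(-32751, 26878)) = Add(Mul(12474, Rational(-1, 118216)), Rational(-32751, 26878)) = Add(Rational(-891, 8444), Rational(-32751, 26878)) = Rational(-150248871, 113478916)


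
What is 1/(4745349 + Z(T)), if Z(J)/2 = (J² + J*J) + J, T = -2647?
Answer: 1/32766491 ≈ 3.0519e-8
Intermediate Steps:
Z(J) = 2*J + 4*J² (Z(J) = 2*((J² + J*J) + J) = 2*((J² + J²) + J) = 2*(2*J² + J) = 2*(J + 2*J²) = 2*J + 4*J²)
1/(4745349 + Z(T)) = 1/(4745349 + 2*(-2647)*(1 + 2*(-2647))) = 1/(4745349 + 2*(-2647)*(1 - 5294)) = 1/(4745349 + 2*(-2647)*(-5293)) = 1/(4745349 + 28021142) = 1/32766491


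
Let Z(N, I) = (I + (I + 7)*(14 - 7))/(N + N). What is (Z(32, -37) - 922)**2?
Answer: 3511155025/4096 ≈ 8.5722e+5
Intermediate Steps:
Z(N, I) = (49 + 8*I)/(2*N) (Z(N, I) = (I + (7 + I)*7)/((2*N)) = (I + (49 + 7*I))*(1/(2*N)) = (49 + 8*I)*(1/(2*N)) = (49 + 8*I)/(2*N))
(Z(32, -37) - 922)**2 = ((1/2)*(49 + 8*(-37))/32 - 922)**2 = ((1/2)*(1/32)*(49 - 296) - 922)**2 = ((1/2)*(1/32)*(-247) - 922)**2 = (-247/64 - 922)**2 = (-59255/64)**2 = 3511155025/4096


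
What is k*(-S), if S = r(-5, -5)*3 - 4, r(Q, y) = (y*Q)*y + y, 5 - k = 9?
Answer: -1576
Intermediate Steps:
k = -4 (k = 5 - 1*9 = 5 - 9 = -4)
r(Q, y) = y + Q*y**2 (r(Q, y) = (Q*y)*y + y = Q*y**2 + y = y + Q*y**2)
S = -394 (S = -5*(1 - 5*(-5))*3 - 4 = -5*(1 + 25)*3 - 4 = -5*26*3 - 4 = -130*3 - 4 = -390 - 4 = -394)
k*(-S) = -(-4)*(-394) = -4*394 = -1576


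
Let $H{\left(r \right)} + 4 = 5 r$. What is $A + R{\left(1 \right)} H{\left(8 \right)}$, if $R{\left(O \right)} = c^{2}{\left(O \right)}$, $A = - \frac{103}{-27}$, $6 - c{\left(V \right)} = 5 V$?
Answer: $\frac{1075}{27} \approx 39.815$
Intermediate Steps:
$c{\left(V \right)} = 6 - 5 V$
$H{\left(r \right)} = -4 + 5 r$
$A = \frac{103}{27}$ ($A = \left(-103\right) \left(- \frac{1}{27}\right) = \frac{103}{27} \approx 3.8148$)
$R{\left(O \right)} = \left(6 - 5 O\right)^{2}$
$A + R{\left(1 \right)} H{\left(8 \right)} = \frac{103}{27} + \left(-6 + 5 \cdot 1\right)^{2} \left(-4 + 5 \cdot 8\right) = \frac{103}{27} + \left(-6 + 5\right)^{2} \left(-4 + 40\right) = \frac{103}{27} + \left(-1\right)^{2} \cdot 36 = \frac{103}{27} + 1 \cdot 36 = \frac{103}{27} + 36 = \frac{1075}{27}$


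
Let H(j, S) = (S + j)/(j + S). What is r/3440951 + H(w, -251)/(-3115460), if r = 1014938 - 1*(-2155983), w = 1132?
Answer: 9878874097709/10720145202460 ≈ 0.92152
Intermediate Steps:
r = 3170921 (r = 1014938 + 2155983 = 3170921)
H(j, S) = 1 (H(j, S) = (S + j)/(S + j) = 1)
r/3440951 + H(w, -251)/(-3115460) = 3170921/3440951 + 1/(-3115460) = 3170921*(1/3440951) + 1*(-1/3115460) = 3170921/3440951 - 1/3115460 = 9878874097709/10720145202460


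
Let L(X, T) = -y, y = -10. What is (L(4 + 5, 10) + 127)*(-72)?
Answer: -9864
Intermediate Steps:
L(X, T) = 10 (L(X, T) = -1*(-10) = 10)
(L(4 + 5, 10) + 127)*(-72) = (10 + 127)*(-72) = 137*(-72) = -9864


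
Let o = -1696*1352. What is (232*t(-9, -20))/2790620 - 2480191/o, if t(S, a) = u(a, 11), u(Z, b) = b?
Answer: 1731780581001/1599717333760 ≈ 1.0826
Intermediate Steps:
o = -2292992
t(S, a) = 11
(232*t(-9, -20))/2790620 - 2480191/o = (232*11)/2790620 - 2480191/(-2292992) = 2552*(1/2790620) - 2480191*(-1/2292992) = 638/697655 + 2480191/2292992 = 1731780581001/1599717333760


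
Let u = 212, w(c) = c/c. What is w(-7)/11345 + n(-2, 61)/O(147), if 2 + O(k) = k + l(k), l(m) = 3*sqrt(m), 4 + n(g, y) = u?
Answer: 171092451/111759595 - 2184*sqrt(3)/9851 ≈ 1.1469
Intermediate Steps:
w(c) = 1
n(g, y) = 208 (n(g, y) = -4 + 212 = 208)
O(k) = -2 + k + 3*sqrt(k) (O(k) = -2 + (k + 3*sqrt(k)) = -2 + k + 3*sqrt(k))
w(-7)/11345 + n(-2, 61)/O(147) = 1/11345 + 208/(-2 + 147 + 3*sqrt(147)) = 1*(1/11345) + 208/(-2 + 147 + 3*(7*sqrt(3))) = 1/11345 + 208/(-2 + 147 + 21*sqrt(3)) = 1/11345 + 208/(145 + 21*sqrt(3))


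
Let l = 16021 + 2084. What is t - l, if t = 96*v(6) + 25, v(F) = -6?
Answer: -18656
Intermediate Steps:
l = 18105
t = -551 (t = 96*(-6) + 25 = -576 + 25 = -551)
t - l = -551 - 1*18105 = -551 - 18105 = -18656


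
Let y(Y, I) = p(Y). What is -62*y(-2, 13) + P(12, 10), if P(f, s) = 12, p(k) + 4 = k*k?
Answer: 12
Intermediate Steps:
p(k) = -4 + k**2 (p(k) = -4 + k*k = -4 + k**2)
y(Y, I) = -4 + Y**2
-62*y(-2, 13) + P(12, 10) = -62*(-4 + (-2)**2) + 12 = -62*(-4 + 4) + 12 = -62*0 + 12 = 0 + 12 = 12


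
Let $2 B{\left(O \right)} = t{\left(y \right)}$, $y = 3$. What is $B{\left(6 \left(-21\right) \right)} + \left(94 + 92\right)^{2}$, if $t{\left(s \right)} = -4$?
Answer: $34594$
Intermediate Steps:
$B{\left(O \right)} = -2$ ($B{\left(O \right)} = \frac{1}{2} \left(-4\right) = -2$)
$B{\left(6 \left(-21\right) \right)} + \left(94 + 92\right)^{2} = -2 + \left(94 + 92\right)^{2} = -2 + 186^{2} = -2 + 34596 = 34594$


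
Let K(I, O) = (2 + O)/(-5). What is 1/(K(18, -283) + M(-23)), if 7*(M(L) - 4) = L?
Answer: 35/1992 ≈ 0.017570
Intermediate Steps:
M(L) = 4 + L/7
K(I, O) = -⅖ - O/5 (K(I, O) = -(2 + O)/5 = -⅖ - O/5)
1/(K(18, -283) + M(-23)) = 1/((-⅖ - ⅕*(-283)) + (4 + (⅐)*(-23))) = 1/((-⅖ + 283/5) + (4 - 23/7)) = 1/(281/5 + 5/7) = 1/(1992/35) = 35/1992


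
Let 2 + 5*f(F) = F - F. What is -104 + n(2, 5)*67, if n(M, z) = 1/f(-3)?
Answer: -543/2 ≈ -271.50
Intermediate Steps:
f(F) = -⅖ (f(F) = -⅖ + (F - F)/5 = -⅖ + (⅕)*0 = -⅖ + 0 = -⅖)
n(M, z) = -5/2 (n(M, z) = 1/(-⅖) = -5/2)
-104 + n(2, 5)*67 = -104 - 5/2*67 = -104 - 335/2 = -543/2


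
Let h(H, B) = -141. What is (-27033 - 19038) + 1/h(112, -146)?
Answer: -6496012/141 ≈ -46071.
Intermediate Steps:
(-27033 - 19038) + 1/h(112, -146) = (-27033 - 19038) + 1/(-141) = -46071 - 1/141 = -6496012/141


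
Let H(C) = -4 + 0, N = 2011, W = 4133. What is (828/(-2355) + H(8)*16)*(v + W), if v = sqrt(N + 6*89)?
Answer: -208782628/785 - 50516*sqrt(2545)/785 ≈ -2.6921e+5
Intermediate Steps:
H(C) = -4
v = sqrt(2545) (v = sqrt(2011 + 6*89) = sqrt(2011 + 534) = sqrt(2545) ≈ 50.448)
(828/(-2355) + H(8)*16)*(v + W) = (828/(-2355) - 4*16)*(sqrt(2545) + 4133) = (828*(-1/2355) - 64)*(4133 + sqrt(2545)) = (-276/785 - 64)*(4133 + sqrt(2545)) = -50516*(4133 + sqrt(2545))/785 = -208782628/785 - 50516*sqrt(2545)/785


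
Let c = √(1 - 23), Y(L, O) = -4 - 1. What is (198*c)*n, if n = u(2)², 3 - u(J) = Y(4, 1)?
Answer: 12672*I*√22 ≈ 59437.0*I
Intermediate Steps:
Y(L, O) = -5
u(J) = 8 (u(J) = 3 - 1*(-5) = 3 + 5 = 8)
n = 64 (n = 8² = 64)
c = I*√22 (c = √(-22) = I*√22 ≈ 4.6904*I)
(198*c)*n = (198*(I*√22))*64 = (198*I*√22)*64 = 12672*I*√22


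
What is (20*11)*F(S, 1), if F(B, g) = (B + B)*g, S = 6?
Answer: 2640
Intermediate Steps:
F(B, g) = 2*B*g (F(B, g) = (2*B)*g = 2*B*g)
(20*11)*F(S, 1) = (20*11)*(2*6*1) = 220*12 = 2640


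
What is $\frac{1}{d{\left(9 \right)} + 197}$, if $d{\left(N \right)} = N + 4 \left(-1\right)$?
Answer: $\frac{1}{202} \approx 0.0049505$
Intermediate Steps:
$d{\left(N \right)} = -4 + N$ ($d{\left(N \right)} = N - 4 = -4 + N$)
$\frac{1}{d{\left(9 \right)} + 197} = \frac{1}{\left(-4 + 9\right) + 197} = \frac{1}{5 + 197} = \frac{1}{202}$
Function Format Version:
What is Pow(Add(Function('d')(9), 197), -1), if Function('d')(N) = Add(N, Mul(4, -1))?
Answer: Rational(1, 202) ≈ 0.0049505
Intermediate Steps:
Function('d')(N) = Add(-4, N) (Function('d')(N) = Add(N, -4) = Add(-4, N))
Pow(Add(Function('d')(9), 197), -1) = Pow(Add(Add(-4, 9), 197), -1) = Pow(Add(5, 197), -1) = Pow(202, -1) = Rational(1, 202)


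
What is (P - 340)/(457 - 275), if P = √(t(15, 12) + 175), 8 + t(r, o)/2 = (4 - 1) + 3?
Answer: -170/91 + 3*√19/182 ≈ -1.7963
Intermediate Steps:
t(r, o) = -4 (t(r, o) = -16 + 2*((4 - 1) + 3) = -16 + 2*(3 + 3) = -16 + 2*6 = -16 + 12 = -4)
P = 3*√19 (P = √(-4 + 175) = √171 = 3*√19 ≈ 13.077)
(P - 340)/(457 - 275) = (3*√19 - 340)/(457 - 275) = (-340 + 3*√19)/182 = (-340 + 3*√19)*(1/182) = -170/91 + 3*√19/182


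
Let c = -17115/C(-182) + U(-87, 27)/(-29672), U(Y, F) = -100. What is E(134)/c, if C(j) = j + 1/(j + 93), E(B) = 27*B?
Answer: 434754010476/11299762205 ≈ 38.475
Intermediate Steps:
C(j) = j + 1/(93 + j)
c = 11299762205/120164182 (c = -17115*(93 - 182)/(1 + (-182)² + 93*(-182)) - 100/(-29672) = -17115*(-89/(1 + 33124 - 16926)) - 100*(-1/29672) = -17115/((-1/89*16199)) + 25/7418 = -17115/(-16199/89) + 25/7418 = -17115*(-89/16199) + 25/7418 = 1523235/16199 + 25/7418 = 11299762205/120164182 ≈ 94.036)
E(134)/c = (27*134)/(11299762205/120164182) = 3618*(120164182/11299762205) = 434754010476/11299762205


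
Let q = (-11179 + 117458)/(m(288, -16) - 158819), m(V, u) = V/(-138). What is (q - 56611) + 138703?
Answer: 299870191003/3652885 ≈ 82091.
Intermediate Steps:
m(V, u) = -V/138 (m(V, u) = V*(-1/138) = -V/138)
q = -2444417/3652885 (q = (-11179 + 117458)/(-1/138*288 - 158819) = 106279/(-48/23 - 158819) = 106279/(-3652885/23) = 106279*(-23/3652885) = -2444417/3652885 ≈ -0.66917)
(q - 56611) + 138703 = (-2444417/3652885 - 56611) + 138703 = -206795917152/3652885 + 138703 = 299870191003/3652885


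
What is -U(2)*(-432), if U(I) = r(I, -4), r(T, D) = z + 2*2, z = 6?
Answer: 4320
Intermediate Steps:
r(T, D) = 10 (r(T, D) = 6 + 2*2 = 6 + 4 = 10)
U(I) = 10
-U(2)*(-432) = -10*(-432) = -1*(-4320) = 4320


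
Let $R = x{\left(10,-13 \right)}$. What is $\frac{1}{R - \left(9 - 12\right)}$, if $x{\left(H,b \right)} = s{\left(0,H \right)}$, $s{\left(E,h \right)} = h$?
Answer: $\frac{1}{13} \approx 0.076923$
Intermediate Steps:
$x{\left(H,b \right)} = H$
$R = 10$
$\frac{1}{R - \left(9 - 12\right)} = \frac{1}{10 - \left(9 - 12\right)} = \frac{1}{10 - -3} = \frac{1}{10 + 3} = \frac{1}{13}$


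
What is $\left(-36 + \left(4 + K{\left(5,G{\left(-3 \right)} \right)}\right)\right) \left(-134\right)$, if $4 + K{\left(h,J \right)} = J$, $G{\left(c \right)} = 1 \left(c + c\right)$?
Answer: $5628$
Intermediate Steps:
$G{\left(c \right)} = 2 c$ ($G{\left(c \right)} = 1 \cdot 2 c = 2 c$)
$K{\left(h,J \right)} = -4 + J$
$\left(-36 + \left(4 + K{\left(5,G{\left(-3 \right)} \right)}\right)\right) \left(-134\right) = \left(-36 + \left(4 + \left(-4 + 2 \left(-3\right)\right)\right)\right) \left(-134\right) = \left(-36 + \left(4 - 10\right)\right) \left(-134\right) = \left(-36 - 6\right) \left(-134\right) = \left(-42\right) \left(-134\right) = 5628$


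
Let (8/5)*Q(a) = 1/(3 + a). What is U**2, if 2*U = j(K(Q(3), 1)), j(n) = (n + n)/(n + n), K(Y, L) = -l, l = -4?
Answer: 1/4 ≈ 0.25000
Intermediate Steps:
Q(a) = 5/(8*(3 + a))
K(Y, L) = 4 (K(Y, L) = -1*(-4) = 4)
j(n) = 1 (j(n) = (2*n)/((2*n)) = (2*n)*(1/(2*n)) = 1)
U = 1/2 (U = (1/2)*1 = 1/2 ≈ 0.50000)
U**2 = (1/2)**2 = 1/4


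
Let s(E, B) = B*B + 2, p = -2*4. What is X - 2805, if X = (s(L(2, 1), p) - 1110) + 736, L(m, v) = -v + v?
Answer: -3113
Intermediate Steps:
p = -8
L(m, v) = 0
s(E, B) = 2 + B² (s(E, B) = B² + 2 = 2 + B²)
X = -308 (X = ((2 + (-8)²) - 1110) + 736 = ((2 + 64) - 1110) + 736 = (66 - 1110) + 736 = -1044 + 736 = -308)
X - 2805 = -308 - 2805 = -3113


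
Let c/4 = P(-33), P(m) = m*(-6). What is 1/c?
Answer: 1/792 ≈ 0.0012626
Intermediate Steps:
P(m) = -6*m
c = 792 (c = 4*(-6*(-33)) = 4*198 = 792)
1/c = 1/792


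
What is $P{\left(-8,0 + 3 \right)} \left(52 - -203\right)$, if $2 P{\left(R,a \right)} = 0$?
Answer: $0$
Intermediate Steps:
$P{\left(R,a \right)} = 0$ ($P{\left(R,a \right)} = \frac{1}{2} \cdot 0 = 0$)
$P{\left(-8,0 + 3 \right)} \left(52 - -203\right) = 0 \left(52 - -203\right) = 0 \left(52 + 203\right) = 0 \cdot 255 = 0$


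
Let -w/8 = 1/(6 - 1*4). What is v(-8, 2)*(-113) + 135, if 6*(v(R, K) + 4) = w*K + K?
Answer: 700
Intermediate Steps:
w = -4 (w = -8/(6 - 1*4) = -8/(6 - 4) = -8/2 = -8*1/2 = -4)
v(R, K) = -4 - K/2 (v(R, K) = -4 + (-4*K + K)/6 = -4 + (-3*K)/6 = -4 - K/2)
v(-8, 2)*(-113) + 135 = (-4 - 1/2*2)*(-113) + 135 = (-4 - 1)*(-113) + 135 = -5*(-113) + 135 = 565 + 135 = 700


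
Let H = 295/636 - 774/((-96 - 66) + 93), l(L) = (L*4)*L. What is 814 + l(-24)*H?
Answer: 33799882/1219 ≈ 27728.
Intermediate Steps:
l(L) = 4*L**2 (l(L) = (4*L)*L = 4*L**2)
H = 170873/14628 (H = 295*(1/636) - 774/(-162 + 93) = 295/636 - 774/(-69) = 295/636 - 774*(-1/69) = 295/636 + 258/23 = 170873/14628 ≈ 11.681)
814 + l(-24)*H = 814 + (4*(-24)**2)*(170873/14628) = 814 + (4*576)*(170873/14628) = 814 + 2304*(170873/14628) = 814 + 32807616/1219 = 33799882/1219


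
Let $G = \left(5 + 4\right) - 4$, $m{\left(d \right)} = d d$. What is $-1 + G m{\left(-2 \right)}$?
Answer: $19$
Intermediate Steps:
$m{\left(d \right)} = d^{2}$
$G = 5$ ($G = 9 - 4 = 5$)
$-1 + G m{\left(-2 \right)} = -1 + 5 \left(-2\right)^{2} = -1 + 5 \cdot 4 = -1 + 20 = 19$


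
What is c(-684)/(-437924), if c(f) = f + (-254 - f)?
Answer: 127/218962 ≈ 0.00058001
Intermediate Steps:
c(f) = -254
c(-684)/(-437924) = -254/(-437924) = -254*(-1/437924) = 127/218962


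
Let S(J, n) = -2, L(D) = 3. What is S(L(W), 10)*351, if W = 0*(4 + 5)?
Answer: -702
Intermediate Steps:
W = 0 (W = 0*9 = 0)
S(L(W), 10)*351 = -2*351 = -702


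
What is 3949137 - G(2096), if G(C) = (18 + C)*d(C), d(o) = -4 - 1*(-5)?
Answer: 3947023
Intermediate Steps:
d(o) = 1 (d(o) = -4 + 5 = 1)
G(C) = 18 + C (G(C) = (18 + C)*1 = 18 + C)
3949137 - G(2096) = 3949137 - (18 + 2096) = 3949137 - 1*2114 = 3949137 - 2114 = 3947023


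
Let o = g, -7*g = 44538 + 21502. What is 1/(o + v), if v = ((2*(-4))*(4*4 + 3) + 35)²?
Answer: 7/29783 ≈ 0.00023503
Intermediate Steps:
v = 13689 (v = (-8*(16 + 3) + 35)² = (-8*19 + 35)² = (-152 + 35)² = (-117)² = 13689)
g = -66040/7 (g = -(44538 + 21502)/7 = -⅐*66040 = -66040/7 ≈ -9434.3)
o = -66040/7 ≈ -9434.3
1/(o + v) = 1/(-66040/7 + 13689) = 1/(29783/7) = 7/29783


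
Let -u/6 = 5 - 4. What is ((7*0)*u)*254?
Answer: 0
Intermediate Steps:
u = -6 (u = -6*(5 - 4) = -6*1 = -6)
((7*0)*u)*254 = ((7*0)*(-6))*254 = (0*(-6))*254 = 0*254 = 0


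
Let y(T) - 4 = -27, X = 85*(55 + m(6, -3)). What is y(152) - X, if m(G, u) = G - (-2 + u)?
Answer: -5633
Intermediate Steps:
m(G, u) = 2 + G - u (m(G, u) = G + (2 - u) = 2 + G - u)
X = 5610 (X = 85*(55 + (2 + 6 - 1*(-3))) = 85*(55 + (2 + 6 + 3)) = 85*(55 + 11) = 85*66 = 5610)
y(T) = -23 (y(T) = 4 - 27 = -23)
y(152) - X = -23 - 1*5610 = -23 - 5610 = -5633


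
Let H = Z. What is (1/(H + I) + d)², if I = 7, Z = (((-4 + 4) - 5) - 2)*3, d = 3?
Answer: 1681/196 ≈ 8.5765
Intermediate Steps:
Z = -21 (Z = ((0 - 5) - 2)*3 = (-5 - 2)*3 = -7*3 = -21)
H = -21
(1/(H + I) + d)² = (1/(-21 + 7) + 3)² = (1/(-14) + 3)² = (-1/14 + 3)² = (41/14)² = 1681/196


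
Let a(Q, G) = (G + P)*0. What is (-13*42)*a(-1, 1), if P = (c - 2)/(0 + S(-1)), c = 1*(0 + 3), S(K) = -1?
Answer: 0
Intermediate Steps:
c = 3 (c = 1*3 = 3)
P = -1 (P = (3 - 2)/(0 - 1) = 1/(-1) = 1*(-1) = -1)
a(Q, G) = 0 (a(Q, G) = (G - 1)*0 = (-1 + G)*0 = 0)
(-13*42)*a(-1, 1) = -13*42*0 = -546*0 = 0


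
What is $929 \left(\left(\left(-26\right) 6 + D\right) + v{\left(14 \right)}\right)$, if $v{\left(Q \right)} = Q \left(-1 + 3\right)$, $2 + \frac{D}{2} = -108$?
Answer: $-323292$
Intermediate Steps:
$D = -220$ ($D = -4 + 2 \left(-108\right) = -4 - 216 = -220$)
$v{\left(Q \right)} = 2 Q$ ($v{\left(Q \right)} = Q 2 = 2 Q$)
$929 \left(\left(\left(-26\right) 6 + D\right) + v{\left(14 \right)}\right) = 929 \left(\left(\left(-26\right) 6 - 220\right) + 2 \cdot 14\right) = 929 \left(\left(-156 - 220\right) + 28\right) = 929 \left(-376 + 28\right) = 929 \left(-348\right) = -323292$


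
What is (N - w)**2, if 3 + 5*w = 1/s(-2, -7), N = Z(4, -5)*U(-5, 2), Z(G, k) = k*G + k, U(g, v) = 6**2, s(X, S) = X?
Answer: 80874049/100 ≈ 8.0874e+5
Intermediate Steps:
U(g, v) = 36
Z(G, k) = k + G*k (Z(G, k) = G*k + k = k + G*k)
N = -900 (N = -5*(1 + 4)*36 = -5*5*36 = -25*36 = -900)
w = -7/10 (w = -3/5 + (1/5)/(-2) = -3/5 + (1/5)*(-1/2) = -3/5 - 1/10 = -7/10 ≈ -0.70000)
(N - w)**2 = (-900 - 1*(-7/10))**2 = (-900 + 7/10)**2 = (-8993/10)**2 = 80874049/100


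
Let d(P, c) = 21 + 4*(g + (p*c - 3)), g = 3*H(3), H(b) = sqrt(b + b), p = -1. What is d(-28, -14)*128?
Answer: 8320 + 1536*sqrt(6) ≈ 12082.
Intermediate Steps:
H(b) = sqrt(2)*sqrt(b) (H(b) = sqrt(2*b) = sqrt(2)*sqrt(b))
g = 3*sqrt(6) (g = 3*(sqrt(2)*sqrt(3)) = 3*sqrt(6) ≈ 7.3485)
d(P, c) = 9 - 4*c + 12*sqrt(6) (d(P, c) = 21 + 4*(3*sqrt(6) + (-c - 3)) = 21 + 4*(3*sqrt(6) + (-3 - c)) = 21 + 4*(-3 - c + 3*sqrt(6)) = 21 + (-12 - 4*c + 12*sqrt(6)) = 9 - 4*c + 12*sqrt(6))
d(-28, -14)*128 = (9 - 4*(-14) + 12*sqrt(6))*128 = (9 + 56 + 12*sqrt(6))*128 = (65 + 12*sqrt(6))*128 = 8320 + 1536*sqrt(6)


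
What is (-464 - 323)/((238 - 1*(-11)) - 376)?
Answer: 787/127 ≈ 6.1969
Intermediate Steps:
(-464 - 323)/((238 - 1*(-11)) - 376) = -787/((238 + 11) - 376) = -787/(249 - 376) = -787/(-127) = -787*(-1/127) = 787/127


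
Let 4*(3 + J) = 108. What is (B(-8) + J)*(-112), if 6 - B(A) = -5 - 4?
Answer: -4368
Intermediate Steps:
J = 24 (J = -3 + (¼)*108 = -3 + 27 = 24)
B(A) = 15 (B(A) = 6 - (-5 - 4) = 6 - 1*(-9) = 6 + 9 = 15)
(B(-8) + J)*(-112) = (15 + 24)*(-112) = 39*(-112) = -4368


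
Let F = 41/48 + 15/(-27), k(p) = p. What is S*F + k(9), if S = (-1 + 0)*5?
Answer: 1081/144 ≈ 7.5069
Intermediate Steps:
S = -5 (S = -1*5 = -5)
F = 43/144 (F = 41*(1/48) + 15*(-1/27) = 41/48 - 5/9 = 43/144 ≈ 0.29861)
S*F + k(9) = -5*43/144 + 9 = -215/144 + 9 = 1081/144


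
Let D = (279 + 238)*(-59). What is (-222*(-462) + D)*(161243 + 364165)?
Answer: 37861425888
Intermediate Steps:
D = -30503 (D = 517*(-59) = -30503)
(-222*(-462) + D)*(161243 + 364165) = (-222*(-462) - 30503)*(161243 + 364165) = (102564 - 30503)*525408 = 72061*525408 = 37861425888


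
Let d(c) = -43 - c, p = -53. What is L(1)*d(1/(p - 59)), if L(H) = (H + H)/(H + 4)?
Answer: -963/56 ≈ -17.196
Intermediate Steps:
L(H) = 2*H/(4 + H) (L(H) = (2*H)/(4 + H) = 2*H/(4 + H))
L(1)*d(1/(p - 59)) = (2*1/(4 + 1))*(-43 - 1/(-53 - 59)) = (2*1/5)*(-43 - 1/(-112)) = (2*1*(1/5))*(-43 - 1*(-1/112)) = 2*(-43 + 1/112)/5 = (2/5)*(-4815/112) = -963/56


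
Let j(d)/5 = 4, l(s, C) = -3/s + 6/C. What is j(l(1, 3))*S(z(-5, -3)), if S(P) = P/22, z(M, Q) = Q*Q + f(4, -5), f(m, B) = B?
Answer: 40/11 ≈ 3.6364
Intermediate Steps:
j(d) = 20 (j(d) = 5*4 = 20)
z(M, Q) = -5 + Q² (z(M, Q) = Q*Q - 5 = Q² - 5 = -5 + Q²)
S(P) = P/22 (S(P) = P*(1/22) = P/22)
j(l(1, 3))*S(z(-5, -3)) = 20*((-5 + (-3)²)/22) = 20*((-5 + 9)/22) = 20*((1/22)*4) = 20*(2/11) = 40/11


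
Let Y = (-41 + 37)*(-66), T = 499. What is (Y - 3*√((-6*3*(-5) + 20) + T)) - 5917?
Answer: -5653 - 3*√609 ≈ -5727.0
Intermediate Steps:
Y = 264 (Y = -4*(-66) = 264)
(Y - 3*√((-6*3*(-5) + 20) + T)) - 5917 = (264 - 3*√((-6*3*(-5) + 20) + 499)) - 5917 = (264 - 3*√((-18*(-5) + 20) + 499)) - 5917 = (264 - 3*√((90 + 20) + 499)) - 5917 = (264 - 3*√(110 + 499)) - 5917 = (264 - 3*√609) - 5917 = -5653 - 3*√609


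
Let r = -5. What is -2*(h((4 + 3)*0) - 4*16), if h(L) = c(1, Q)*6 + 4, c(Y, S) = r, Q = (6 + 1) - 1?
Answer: 180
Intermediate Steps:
Q = 6 (Q = 7 - 1 = 6)
c(Y, S) = -5
h(L) = -26 (h(L) = -5*6 + 4 = -30 + 4 = -26)
-2*(h((4 + 3)*0) - 4*16) = -2*(-26 - 4*16) = -2*(-26 - 64) = -2*(-90) = 180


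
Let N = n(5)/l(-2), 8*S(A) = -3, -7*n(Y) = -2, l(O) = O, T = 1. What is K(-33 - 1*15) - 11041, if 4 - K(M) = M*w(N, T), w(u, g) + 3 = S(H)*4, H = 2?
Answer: -11253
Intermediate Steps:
n(Y) = 2/7 (n(Y) = -⅐*(-2) = 2/7)
S(A) = -3/8 (S(A) = (⅛)*(-3) = -3/8)
N = -⅐ (N = (2/7)/(-2) = (2/7)*(-½) = -⅐ ≈ -0.14286)
w(u, g) = -9/2 (w(u, g) = -3 - 3/8*4 = -3 - 3/2 = -9/2)
K(M) = 4 + 9*M/2 (K(M) = 4 - M*(-9)/2 = 4 - (-9)*M/2 = 4 + 9*M/2)
K(-33 - 1*15) - 11041 = (4 + 9*(-33 - 1*15)/2) - 11041 = (4 + 9*(-33 - 15)/2) - 11041 = (4 + (9/2)*(-48)) - 11041 = (4 - 216) - 11041 = -212 - 11041 = -11253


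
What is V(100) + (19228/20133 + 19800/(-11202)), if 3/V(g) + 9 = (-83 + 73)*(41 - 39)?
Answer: -998431429/1090061019 ≈ -0.91594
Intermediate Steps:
V(g) = -3/29 (V(g) = 3/(-9 + (-83 + 73)*(41 - 39)) = 3/(-9 - 10*2) = 3/(-9 - 20) = 3/(-29) = 3*(-1/29) = -3/29)
V(100) + (19228/20133 + 19800/(-11202)) = -3/29 + (19228/20133 + 19800/(-11202)) = -3/29 + (19228*(1/20133) + 19800*(-1/11202)) = -3/29 + (19228/20133 - 3300/1867) = -3/29 - 30540224/37588311 = -998431429/1090061019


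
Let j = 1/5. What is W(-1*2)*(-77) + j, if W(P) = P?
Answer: 771/5 ≈ 154.20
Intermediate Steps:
j = 1/5 ≈ 0.20000
W(-1*2)*(-77) + j = -1*2*(-77) + 1/5 = -2*(-77) + 1/5 = 154 + 1/5 = 771/5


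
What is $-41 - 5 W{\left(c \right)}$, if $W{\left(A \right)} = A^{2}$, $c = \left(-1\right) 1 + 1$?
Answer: $-41$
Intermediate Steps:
$c = 0$ ($c = -1 + 1 = 0$)
$-41 - 5 W{\left(c \right)} = -41 - 5 \cdot 0^{2} = -41 - 0 = -41 + 0 = -41$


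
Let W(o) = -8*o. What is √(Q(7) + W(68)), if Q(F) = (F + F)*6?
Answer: 2*I*√115 ≈ 21.448*I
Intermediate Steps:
Q(F) = 12*F (Q(F) = (2*F)*6 = 12*F)
√(Q(7) + W(68)) = √(12*7 - 8*68) = √(84 - 544) = √(-460) = 2*I*√115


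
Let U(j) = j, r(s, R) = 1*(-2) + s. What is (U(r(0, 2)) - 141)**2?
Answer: 20449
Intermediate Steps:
r(s, R) = -2 + s
(U(r(0, 2)) - 141)**2 = ((-2 + 0) - 141)**2 = (-2 - 141)**2 = (-143)**2 = 20449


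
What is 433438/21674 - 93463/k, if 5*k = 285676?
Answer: 56847124389/3095870812 ≈ 18.362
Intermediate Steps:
k = 285676/5 (k = (1/5)*285676 = 285676/5 ≈ 57135.)
433438/21674 - 93463/k = 433438/21674 - 93463/285676/5 = 433438*(1/21674) - 93463*5/285676 = 216719/10837 - 467315/285676 = 56847124389/3095870812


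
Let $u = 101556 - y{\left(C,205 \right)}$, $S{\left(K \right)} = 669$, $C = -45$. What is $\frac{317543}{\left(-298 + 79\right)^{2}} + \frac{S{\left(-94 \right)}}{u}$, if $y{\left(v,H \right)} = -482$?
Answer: $\frac{32433538543}{4893844518} \approx 6.6274$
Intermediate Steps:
$u = 102038$ ($u = 101556 - -482 = 101556 + 482 = 102038$)
$\frac{317543}{\left(-298 + 79\right)^{2}} + \frac{S{\left(-94 \right)}}{u} = \frac{317543}{\left(-298 + 79\right)^{2}} + \frac{669}{102038} = \frac{317543}{\left(-219\right)^{2}} + 669 \cdot \frac{1}{102038} = \frac{317543}{47961} + \frac{669}{102038} = \frac{32433538543}{4893844518}$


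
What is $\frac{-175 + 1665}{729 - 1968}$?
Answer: $- \frac{1490}{1239} \approx -1.2026$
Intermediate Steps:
$\frac{-175 + 1665}{729 - 1968} = \frac{1490}{-1239} = 1490 \left(- \frac{1}{1239}\right) = - \frac{1490}{1239}$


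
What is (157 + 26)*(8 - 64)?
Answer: -10248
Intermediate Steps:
(157 + 26)*(8 - 64) = 183*(-56) = -10248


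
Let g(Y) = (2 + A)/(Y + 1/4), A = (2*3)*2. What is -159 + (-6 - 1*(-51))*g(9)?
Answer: -3363/37 ≈ -90.892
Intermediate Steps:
A = 12 (A = 6*2 = 12)
g(Y) = 14/(1/4 + Y) (g(Y) = (2 + 12)/(Y + 1/4) = 14/(Y + 1/4) = 14/(1/4 + Y))
-159 + (-6 - 1*(-51))*g(9) = -159 + (-6 - 1*(-51))*(56/(1 + 4*9)) = -159 + (-6 + 51)*(56/(1 + 36)) = -159 + 45*(56/37) = -159 + 2520/37 = -3363/37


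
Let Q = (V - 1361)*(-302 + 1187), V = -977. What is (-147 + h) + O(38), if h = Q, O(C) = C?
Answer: -2069239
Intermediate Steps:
Q = -2069130 (Q = (-977 - 1361)*(-302 + 1187) = -2338*885 = -2069130)
h = -2069130
(-147 + h) + O(38) = (-147 - 2069130) + 38 = -2069277 + 38 = -2069239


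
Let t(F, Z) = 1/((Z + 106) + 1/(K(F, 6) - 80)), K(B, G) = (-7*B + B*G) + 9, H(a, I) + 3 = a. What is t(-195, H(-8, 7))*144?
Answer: 1984/1309 ≈ 1.5157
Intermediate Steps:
H(a, I) = -3 + a
K(B, G) = 9 - 7*B + B*G
t(F, Z) = 1/(106 + Z + 1/(-71 - F)) (t(F, Z) = 1/((Z + 106) + 1/((9 - 7*F + F*6) - 80)) = 1/((106 + Z) + 1/((9 - 7*F + 6*F) - 80)) = 1/((106 + Z) + 1/((9 - F) - 80)) = 1/((106 + Z) + 1/(-71 - F)) = 1/(106 + Z + 1/(-71 - F)))
t(-195, H(-8, 7))*144 = ((71 - 195)/(7525 + 71*(-3 - 8) + 106*(-195) - 195*(-3 - 8)))*144 = (-124/(7525 + 71*(-11) - 20670 - 195*(-11)))*144 = (-124/(7525 - 781 - 20670 + 2145))*144 = (-124/(-11781))*144 = -1/11781*(-124)*144 = (124/11781)*144 = 1984/1309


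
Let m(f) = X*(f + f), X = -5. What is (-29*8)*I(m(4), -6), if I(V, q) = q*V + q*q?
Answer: -64032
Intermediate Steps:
m(f) = -10*f (m(f) = -5*(f + f) = -10*f)
I(V, q) = q**2 + V*q (I(V, q) = V*q + q**2 = q**2 + V*q)
(-29*8)*I(m(4), -6) = (-29*8)*(-6*(-10*4 - 6)) = -(-1392)*(-40 - 6) = -(-1392)*(-46) = -232*276 = -64032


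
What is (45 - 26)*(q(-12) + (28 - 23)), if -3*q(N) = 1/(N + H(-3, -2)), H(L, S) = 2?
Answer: 2869/30 ≈ 95.633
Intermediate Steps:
q(N) = -1/(3*(2 + N)) (q(N) = -1/(3*(N + 2)) = -1/(3*(2 + N)))
(45 - 26)*(q(-12) + (28 - 23)) = (45 - 26)*(-1/(6 + 3*(-12)) + (28 - 23)) = 19*(-1/(6 - 36) + 5) = 19*(-1/(-30) + 5) = 19*(-1*(-1/30) + 5) = 19*(1/30 + 5) = 19*(151/30) = 2869/30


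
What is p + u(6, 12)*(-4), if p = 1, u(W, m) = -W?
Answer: 25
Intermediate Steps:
p + u(6, 12)*(-4) = 1 - 1*6*(-4) = 1 - 6*(-4) = 1 + 24 = 25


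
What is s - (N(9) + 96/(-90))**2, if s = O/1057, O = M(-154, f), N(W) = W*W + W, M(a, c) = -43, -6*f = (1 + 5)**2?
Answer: -1881000367/237825 ≈ -7909.2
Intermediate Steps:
f = -6 (f = -(1 + 5)**2/6 = -1/6*6**2 = -1/6*36 = -6)
N(W) = W + W**2 (N(W) = W**2 + W = W + W**2)
O = -43
s = -43/1057 ≈ -0.040681
s - (N(9) + 96/(-90))**2 = -43/1057 - (9*(1 + 9) + 96/(-90))**2 = -43/1057 - (9*10 + 96*(-1/90))**2 = -43/1057 - (90 - 16/15)**2 = -43/1057 - (1334/15)**2 = -43/1057 - 1*1779556/225 = -43/1057 - 1779556/225 = -1881000367/237825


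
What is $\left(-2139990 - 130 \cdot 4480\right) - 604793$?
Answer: $-3327183$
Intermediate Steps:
$\left(-2139990 - 130 \cdot 4480\right) - 604793 = \left(-2139990 - 582400\right) - 604793 = -2722390 - 604793 = -3327183$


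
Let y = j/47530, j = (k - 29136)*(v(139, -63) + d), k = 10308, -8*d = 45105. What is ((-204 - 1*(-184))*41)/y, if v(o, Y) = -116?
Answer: -77949200/216677331 ≈ -0.35975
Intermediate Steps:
d = -45105/8 (d = -1/8*45105 = -45105/8 ≈ -5638.1)
j = 216677331/2 (j = (10308 - 29136)*(-116 - 45105/8) = -18828*(-46033/8) = 216677331/2 ≈ 1.0834e+8)
y = 216677331/95060 (y = (216677331/2)/47530 = (216677331/2)*(1/47530) = 216677331/95060 ≈ 2279.4)
((-204 - 1*(-184))*41)/y = ((-204 - 1*(-184))*41)/(216677331/95060) = ((-204 + 184)*41)*(95060/216677331) = -20*41*(95060/216677331) = -820*95060/216677331 = -77949200/216677331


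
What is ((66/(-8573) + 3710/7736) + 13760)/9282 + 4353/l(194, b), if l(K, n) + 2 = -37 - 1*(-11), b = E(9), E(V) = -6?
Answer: -1215249990329/7892166632 ≈ -153.98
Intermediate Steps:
b = -6
l(K, n) = -28 (l(K, n) = -2 + (-37 - 1*(-11)) = -2 + (-37 + 11) = -2 - 26 = -28)
((66/(-8573) + 3710/7736) + 13760)/9282 + 4353/l(194, b) = ((66/(-8573) + 3710/7736) + 13760)/9282 + 4353/(-28) = ((66*(-1/8573) + 3710*(1/7736)) + 13760)*(1/9282) + 4353*(-1/28) = ((-66/8573 + 1855/3868) + 13760)*(1/9282) - 4353/28 = (15647627/33160364 + 13760)*(1/9282) - 4353/28 = (456302256267/33160364)*(1/9282) - 4353/28 = 11700057853/7892166632 - 4353/28 = -1215249990329/7892166632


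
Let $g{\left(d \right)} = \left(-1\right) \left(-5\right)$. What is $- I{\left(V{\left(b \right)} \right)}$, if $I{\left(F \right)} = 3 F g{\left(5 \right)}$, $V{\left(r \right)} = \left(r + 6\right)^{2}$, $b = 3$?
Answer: $-1215$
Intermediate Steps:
$V{\left(r \right)} = \left(6 + r\right)^{2}$
$g{\left(d \right)} = 5$
$I{\left(F \right)} = 15 F$ ($I{\left(F \right)} = 3 F 5 = 15 F$)
$- I{\left(V{\left(b \right)} \right)} = - 15 \left(6 + 3\right)^{2} = - 15 \cdot 9^{2} = - 15 \cdot 81 = \left(-1\right) 1215 = -1215$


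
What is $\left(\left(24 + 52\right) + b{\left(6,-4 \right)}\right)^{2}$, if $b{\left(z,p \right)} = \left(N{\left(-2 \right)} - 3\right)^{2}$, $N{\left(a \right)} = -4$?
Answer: $15625$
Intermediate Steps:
$b{\left(z,p \right)} = 49$ ($b{\left(z,p \right)} = \left(-4 - 3\right)^{2} = \left(-7\right)^{2} = 49$)
$\left(\left(24 + 52\right) + b{\left(6,-4 \right)}\right)^{2} = \left(\left(24 + 52\right) + 49\right)^{2} = \left(76 + 49\right)^{2} = 125^{2} = 15625$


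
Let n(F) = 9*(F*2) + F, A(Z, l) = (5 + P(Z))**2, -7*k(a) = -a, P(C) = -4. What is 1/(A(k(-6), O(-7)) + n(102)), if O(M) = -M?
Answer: 1/1939 ≈ 0.00051573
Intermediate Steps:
k(a) = a/7 (k(a) = -(-1)*a/7 = a/7)
A(Z, l) = 1 (A(Z, l) = (5 - 4)**2 = 1**2 = 1)
n(F) = 19*F (n(F) = 9*(2*F) + F = 18*F + F = 19*F)
1/(A(k(-6), O(-7)) + n(102)) = 1/(1 + 19*102) = 1/(1 + 1938) = 1/1939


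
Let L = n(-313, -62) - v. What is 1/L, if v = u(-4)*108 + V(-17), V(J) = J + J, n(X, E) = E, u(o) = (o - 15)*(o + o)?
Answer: -1/16444 ≈ -6.0812e-5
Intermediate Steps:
u(o) = 2*o*(-15 + o) (u(o) = (-15 + o)*(2*o) = 2*o*(-15 + o))
V(J) = 2*J
v = 16382 (v = (2*(-4)*(-15 - 4))*108 + 2*(-17) = (2*(-4)*(-19))*108 - 34 = 152*108 - 34 = 16416 - 34 = 16382)
L = -16444 (L = -62 - 1*16382 = -62 - 16382 = -16444)
1/L = 1/(-16444) = -1/16444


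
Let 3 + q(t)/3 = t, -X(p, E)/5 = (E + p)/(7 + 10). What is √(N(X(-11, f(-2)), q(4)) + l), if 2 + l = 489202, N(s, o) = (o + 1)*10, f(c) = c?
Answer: 18*√1510 ≈ 699.46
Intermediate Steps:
X(p, E) = -5*E/17 - 5*p/17 (X(p, E) = -5*(E + p)/(7 + 10) = -5*(E + p)/17 = -5*(E/17 + p/17) = -5*E/17 - 5*p/17)
q(t) = -9 + 3*t
N(s, o) = 10 + 10*o (N(s, o) = (1 + o)*10 = 10 + 10*o)
l = 489200 (l = -2 + 489202 = 489200)
√(N(X(-11, f(-2)), q(4)) + l) = √((10 + 10*(-9 + 3*4)) + 489200) = √((10 + 10*(-9 + 12)) + 489200) = √((10 + 10*3) + 489200) = √((10 + 30) + 489200) = √(40 + 489200) = √489240 = 18*√1510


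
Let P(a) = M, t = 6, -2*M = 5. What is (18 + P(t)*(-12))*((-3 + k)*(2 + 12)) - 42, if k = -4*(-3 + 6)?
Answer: -10122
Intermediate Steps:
M = -5/2 (M = -½*5 = -5/2 ≈ -2.5000)
P(a) = -5/2
k = -12 (k = -4*3 = -12)
(18 + P(t)*(-12))*((-3 + k)*(2 + 12)) - 42 = (18 - 5/2*(-12))*((-3 - 12)*(2 + 12)) - 42 = (18 + 30)*(-15*14) - 42 = 48*(-210) - 42 = -10080 - 42 = -10122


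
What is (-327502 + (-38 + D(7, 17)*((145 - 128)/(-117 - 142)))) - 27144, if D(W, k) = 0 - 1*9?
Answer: -91863003/259 ≈ -3.5468e+5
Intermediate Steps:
D(W, k) = -9 (D(W, k) = 0 - 9 = -9)
(-327502 + (-38 + D(7, 17)*((145 - 128)/(-117 - 142)))) - 27144 = (-327502 + (-38 - 9*(145 - 128)/(-117 - 142))) - 27144 = (-327502 + (-38 - 153/(-259))) - 27144 = (-327502 + (-38 - 153*(-1)/259)) - 27144 = (-327502 + (-38 - 9*(-17/259))) - 27144 = (-327502 + (-38 + 153/259)) - 27144 = (-327502 - 9689/259) - 27144 = -84832707/259 - 27144 = -91863003/259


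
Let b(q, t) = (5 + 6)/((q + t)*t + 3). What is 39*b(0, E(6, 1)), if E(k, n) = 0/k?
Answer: 143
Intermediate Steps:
E(k, n) = 0
b(q, t) = 11/(3 + t*(q + t)) (b(q, t) = 11/(t*(q + t) + 3) = 11/(3 + t*(q + t)))
39*b(0, E(6, 1)) = 39*(11/(3 + 0² + 0*0)) = 39*(11/(3 + 0 + 0)) = 39*(11/3) = 143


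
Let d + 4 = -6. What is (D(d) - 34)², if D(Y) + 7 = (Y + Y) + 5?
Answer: 3136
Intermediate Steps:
d = -10 (d = -4 - 6 = -10)
D(Y) = -2 + 2*Y (D(Y) = -7 + ((Y + Y) + 5) = -7 + (2*Y + 5) = -7 + (5 + 2*Y) = -2 + 2*Y)
(D(d) - 34)² = ((-2 + 2*(-10)) - 34)² = ((-2 - 20) - 34)² = (-22 - 34)² = (-56)² = 3136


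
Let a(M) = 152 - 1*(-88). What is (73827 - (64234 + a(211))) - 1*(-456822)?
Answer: 466175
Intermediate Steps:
a(M) = 240 (a(M) = 152 + 88 = 240)
(73827 - (64234 + a(211))) - 1*(-456822) = (73827 - (64234 + 240)) - 1*(-456822) = (73827 - 1*64474) + 456822 = (73827 - 64474) + 456822 = 9353 + 456822 = 466175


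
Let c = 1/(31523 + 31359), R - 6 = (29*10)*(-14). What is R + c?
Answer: -254923627/62882 ≈ -4054.0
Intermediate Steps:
R = -4054 (R = 6 + (29*10)*(-14) = 6 + 290*(-14) = 6 - 4060 = -4054)
c = 1/62882 ≈ 1.5903e-5
R + c = -4054 + 1/62882 = -254923627/62882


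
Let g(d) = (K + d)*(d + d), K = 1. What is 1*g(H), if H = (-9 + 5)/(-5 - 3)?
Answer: 3/2 ≈ 1.5000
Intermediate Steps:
H = 1/2 (H = -4/(-8) = -4*(-1/8) = 1/2 ≈ 0.50000)
g(d) = 2*d*(1 + d) (g(d) = (1 + d)*(d + d) = (1 + d)*(2*d) = 2*d*(1 + d))
1*g(H) = 1*(2*(1/2)*(1 + 1/2)) = 1*(2*(1/2)*(3/2)) = 1*(3/2) = 3/2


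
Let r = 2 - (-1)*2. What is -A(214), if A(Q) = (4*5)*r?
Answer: -80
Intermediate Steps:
r = 4 (r = 2 - 1*(-2) = 2 + 2 = 4)
A(Q) = 80 (A(Q) = (4*5)*4 = 20*4 = 80)
-A(214) = -1*80 = -80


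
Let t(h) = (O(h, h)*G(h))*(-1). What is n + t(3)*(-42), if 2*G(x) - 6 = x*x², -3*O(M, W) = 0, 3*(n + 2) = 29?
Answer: 23/3 ≈ 7.6667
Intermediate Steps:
n = 23/3 (n = -2 + (⅓)*29 = -2 + 29/3 = 23/3 ≈ 7.6667)
O(M, W) = 0 (O(M, W) = -⅓*0 = 0)
G(x) = 3 + x³/2 (G(x) = 3 + (x*x²)/2 = 3 + x³/2)
t(h) = 0 (t(h) = (0*(3 + h³/2))*(-1) = 0*(-1) = 0)
n + t(3)*(-42) = 23/3 + 0*(-42) = 23/3 + 0 = 23/3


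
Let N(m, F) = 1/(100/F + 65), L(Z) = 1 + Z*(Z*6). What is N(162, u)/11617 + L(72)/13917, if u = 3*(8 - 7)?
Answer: 106597343326/47693767755 ≈ 2.2350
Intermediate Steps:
u = 3 (u = 3*1 = 3)
L(Z) = 1 + 6*Z² (L(Z) = 1 + Z*(6*Z) = 1 + 6*Z²)
N(m, F) = 1/(65 + 100/F)
N(162, u)/11617 + L(72)/13917 = ((⅕)*3/(20 + 13*3))/11617 + (1 + 6*72²)/13917 = ((⅕)*3/(20 + 39))*(1/11617) + (1 + 6*5184)*(1/13917) = ((⅕)*3/59)*(1/11617) + (1 + 31104)*(1/13917) = ((⅕)*3*(1/59))*(1/11617) + 31105*(1/13917) = (3/295)*(1/11617) + 31105/13917 = 3/3427015 + 31105/13917 = 106597343326/47693767755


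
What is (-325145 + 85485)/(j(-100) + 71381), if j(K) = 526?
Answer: -239660/71907 ≈ -3.3329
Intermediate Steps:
(-325145 + 85485)/(j(-100) + 71381) = (-325145 + 85485)/(526 + 71381) = -239660/71907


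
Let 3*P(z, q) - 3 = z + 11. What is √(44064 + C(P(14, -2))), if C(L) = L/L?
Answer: √44065 ≈ 209.92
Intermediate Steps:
P(z, q) = 14/3 + z/3 (P(z, q) = 1 + (z + 11)/3 = 1 + (11 + z)/3 = 1 + (11/3 + z/3) = 14/3 + z/3)
C(L) = 1
√(44064 + C(P(14, -2))) = √(44064 + 1) = √44065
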